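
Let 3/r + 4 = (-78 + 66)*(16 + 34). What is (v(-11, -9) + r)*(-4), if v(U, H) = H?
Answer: 5439/151 ≈ 36.020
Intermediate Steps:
r = -3/604 (r = 3/(-4 + (-78 + 66)*(16 + 34)) = 3/(-4 - 12*50) = 3/(-4 - 600) = 3/(-604) = 3*(-1/604) = -3/604 ≈ -0.0049669)
(v(-11, -9) + r)*(-4) = (-9 - 3/604)*(-4) = -5439/604*(-4) = 5439/151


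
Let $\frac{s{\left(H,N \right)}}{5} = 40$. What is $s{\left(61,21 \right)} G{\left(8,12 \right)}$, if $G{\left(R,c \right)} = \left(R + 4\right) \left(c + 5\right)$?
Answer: $40800$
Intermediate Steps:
$G{\left(R,c \right)} = \left(4 + R\right) \left(5 + c\right)$
$s{\left(H,N \right)} = 200$ ($s{\left(H,N \right)} = 5 \cdot 40 = 200$)
$s{\left(61,21 \right)} G{\left(8,12 \right)} = 200 \left(20 + 4 \cdot 12 + 5 \cdot 8 + 8 \cdot 12\right) = 200 \left(20 + 48 + 40 + 96\right) = 200 \cdot 204 = 40800$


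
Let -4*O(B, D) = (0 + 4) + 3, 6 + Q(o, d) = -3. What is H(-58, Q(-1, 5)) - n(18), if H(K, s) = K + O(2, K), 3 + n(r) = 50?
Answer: -427/4 ≈ -106.75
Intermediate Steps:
Q(o, d) = -9 (Q(o, d) = -6 - 3 = -9)
O(B, D) = -7/4 (O(B, D) = -((0 + 4) + 3)/4 = -(4 + 3)/4 = -¼*7 = -7/4)
n(r) = 47 (n(r) = -3 + 50 = 47)
H(K, s) = -7/4 + K (H(K, s) = K - 7/4 = -7/4 + K)
H(-58, Q(-1, 5)) - n(18) = (-7/4 - 58) - 1*47 = -239/4 - 47 = -427/4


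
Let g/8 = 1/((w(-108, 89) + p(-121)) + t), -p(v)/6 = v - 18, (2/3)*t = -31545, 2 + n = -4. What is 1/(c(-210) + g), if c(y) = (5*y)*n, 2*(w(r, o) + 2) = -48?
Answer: 93019/586019684 ≈ 0.00015873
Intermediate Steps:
n = -6 (n = -2 - 4 = -6)
w(r, o) = -26 (w(r, o) = -2 + (1/2)*(-48) = -2 - 24 = -26)
t = -94635/2 (t = (3/2)*(-31545) = -94635/2 ≈ -47318.)
p(v) = 108 - 6*v (p(v) = -6*(v - 18) = -6*(-18 + v) = 108 - 6*v)
c(y) = -30*y (c(y) = (5*y)*(-6) = -30*y)
g = -16/93019 (g = 8/((-26 + (108 - 6*(-121))) - 94635/2) = 8/((-26 + (108 + 726)) - 94635/2) = 8/((-26 + 834) - 94635/2) = 8/(808 - 94635/2) = 8/(-93019/2) = 8*(-2/93019) = -16/93019 ≈ -0.00017201)
1/(c(-210) + g) = 1/(-30*(-210) - 16/93019) = 1/(6300 - 16/93019) = 1/(586019684/93019) = 93019/586019684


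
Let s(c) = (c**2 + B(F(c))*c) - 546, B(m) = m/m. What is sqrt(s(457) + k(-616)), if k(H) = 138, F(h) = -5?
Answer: sqrt(208898) ≈ 457.05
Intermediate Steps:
B(m) = 1
s(c) = -546 + c + c**2 (s(c) = (c**2 + 1*c) - 546 = (c**2 + c) - 546 = (c + c**2) - 546 = -546 + c + c**2)
sqrt(s(457) + k(-616)) = sqrt((-546 + 457 + 457**2) + 138) = sqrt((-546 + 457 + 208849) + 138) = sqrt(208760 + 138) = sqrt(208898)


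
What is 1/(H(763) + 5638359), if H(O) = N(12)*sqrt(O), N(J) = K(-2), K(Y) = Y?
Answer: 5638359/31791092209829 + 2*sqrt(763)/31791092209829 ≈ 1.7736e-7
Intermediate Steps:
N(J) = -2
H(O) = -2*sqrt(O)
1/(H(763) + 5638359) = 1/(-2*sqrt(763) + 5638359) = 1/(5638359 - 2*sqrt(763))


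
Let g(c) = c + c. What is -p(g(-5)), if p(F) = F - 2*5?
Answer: 20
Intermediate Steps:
g(c) = 2*c
p(F) = -10 + F (p(F) = F - 10 = -10 + F)
-p(g(-5)) = -(-10 + 2*(-5)) = -(-10 - 10) = -1*(-20) = 20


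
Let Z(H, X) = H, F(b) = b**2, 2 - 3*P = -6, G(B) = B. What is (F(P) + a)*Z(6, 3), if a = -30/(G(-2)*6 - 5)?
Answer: 2716/51 ≈ 53.255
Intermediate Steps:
P = 8/3 (P = 2/3 - 1/3*(-6) = 2/3 + 2 = 8/3 ≈ 2.6667)
a = 30/17 (a = -30/(-2*6 - 5) = -30/(-12 - 5) = -30/(-17) = -30*(-1/17) = 30/17 ≈ 1.7647)
(F(P) + a)*Z(6, 3) = ((8/3)**2 + 30/17)*6 = (64/9 + 30/17)*6 = (1358/153)*6 = 2716/51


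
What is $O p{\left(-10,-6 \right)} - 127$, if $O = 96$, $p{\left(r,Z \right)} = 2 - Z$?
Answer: $641$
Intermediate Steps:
$O p{\left(-10,-6 \right)} - 127 = 96 \left(2 - -6\right) - 127 = 96 \left(2 + 6\right) - 127 = 96 \cdot 8 - 127 = 768 - 127 = 641$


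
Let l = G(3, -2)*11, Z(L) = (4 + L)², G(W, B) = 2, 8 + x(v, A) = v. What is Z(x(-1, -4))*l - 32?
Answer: 518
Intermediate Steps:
x(v, A) = -8 + v
l = 22 (l = 2*11 = 22)
Z(x(-1, -4))*l - 32 = (4 + (-8 - 1))²*22 - 32 = (4 - 9)²*22 - 32 = (-5)²*22 - 32 = 25*22 - 32 = 550 - 32 = 518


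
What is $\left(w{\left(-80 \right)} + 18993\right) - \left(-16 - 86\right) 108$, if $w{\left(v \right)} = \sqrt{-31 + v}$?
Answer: $30009 + i \sqrt{111} \approx 30009.0 + 10.536 i$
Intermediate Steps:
$\left(w{\left(-80 \right)} + 18993\right) - \left(-16 - 86\right) 108 = \left(\sqrt{-31 - 80} + 18993\right) - \left(-16 - 86\right) 108 = \left(\sqrt{-111} + 18993\right) - \left(-102\right) 108 = \left(i \sqrt{111} + 18993\right) - -11016 = \left(18993 + i \sqrt{111}\right) + 11016 = 30009 + i \sqrt{111}$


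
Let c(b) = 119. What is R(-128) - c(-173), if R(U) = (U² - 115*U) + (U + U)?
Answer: 30729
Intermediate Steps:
R(U) = U² - 113*U (R(U) = (U² - 115*U) + 2*U = U² - 113*U)
R(-128) - c(-173) = -128*(-113 - 128) - 1*119 = -128*(-241) - 119 = 30848 - 119 = 30729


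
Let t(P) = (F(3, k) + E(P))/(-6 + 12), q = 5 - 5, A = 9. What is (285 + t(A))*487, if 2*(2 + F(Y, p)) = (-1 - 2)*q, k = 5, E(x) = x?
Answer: 836179/6 ≈ 1.3936e+5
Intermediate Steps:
q = 0
F(Y, p) = -2 (F(Y, p) = -2 + ((-1 - 2)*0)/2 = -2 + (-3*0)/2 = -2 + (1/2)*0 = -2 + 0 = -2)
t(P) = -1/3 + P/6 (t(P) = (-2 + P)/(-6 + 12) = (-2 + P)/6 = (-2 + P)*(1/6) = -1/3 + P/6)
(285 + t(A))*487 = (285 + (-1/3 + (1/6)*9))*487 = (285 + (-1/3 + 3/2))*487 = (285 + 7/6)*487 = (1717/6)*487 = 836179/6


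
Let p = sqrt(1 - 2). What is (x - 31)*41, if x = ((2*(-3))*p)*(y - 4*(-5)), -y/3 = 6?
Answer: -1271 - 492*I ≈ -1271.0 - 492.0*I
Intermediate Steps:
y = -18 (y = -3*6 = -18)
p = I (p = sqrt(-1) = I ≈ 1.0*I)
x = -12*I (x = ((2*(-3))*I)*(-18 - 4*(-5)) = (-6*I)*(-18 + 20) = -6*I*2 = -12*I ≈ -12.0*I)
(x - 31)*41 = (-12*I - 31)*41 = (-31 - 12*I)*41 = -1271 - 492*I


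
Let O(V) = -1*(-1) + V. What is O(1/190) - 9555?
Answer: -1815259/190 ≈ -9554.0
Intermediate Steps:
O(V) = 1 + V
O(1/190) - 9555 = (1 + 1/190) - 9555 = 191/190 - 9555 = -1815259/190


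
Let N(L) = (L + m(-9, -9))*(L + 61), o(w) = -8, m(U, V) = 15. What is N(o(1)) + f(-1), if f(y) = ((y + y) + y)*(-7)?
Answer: 392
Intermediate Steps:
N(L) = (15 + L)*(61 + L) (N(L) = (L + 15)*(L + 61) = (15 + L)*(61 + L))
f(y) = -21*y (f(y) = (2*y + y)*(-7) = (3*y)*(-7) = -21*y)
N(o(1)) + f(-1) = (915 + (-8)² + 76*(-8)) - 21*(-1) = (915 + 64 - 608) + 21 = 371 + 21 = 392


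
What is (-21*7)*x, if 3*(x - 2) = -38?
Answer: 1568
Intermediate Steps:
x = -32/3 (x = 2 + (⅓)*(-38) = 2 - 38/3 = -32/3 ≈ -10.667)
(-21*7)*x = -21*7*(-32/3) = -147*(-32/3) = 1568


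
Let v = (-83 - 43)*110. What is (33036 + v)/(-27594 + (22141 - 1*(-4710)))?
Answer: -19176/743 ≈ -25.809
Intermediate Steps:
v = -13860 (v = -126*110 = -13860)
(33036 + v)/(-27594 + (22141 - 1*(-4710))) = (33036 - 13860)/(-27594 + (22141 - 1*(-4710))) = 19176/(-27594 + (22141 + 4710)) = 19176/(-27594 + 26851) = 19176/(-743) = 19176*(-1/743) = -19176/743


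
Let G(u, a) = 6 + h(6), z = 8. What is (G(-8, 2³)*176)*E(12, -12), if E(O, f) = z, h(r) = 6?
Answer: 16896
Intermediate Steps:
E(O, f) = 8
G(u, a) = 12 (G(u, a) = 6 + 6 = 12)
(G(-8, 2³)*176)*E(12, -12) = (12*176)*8 = 2112*8 = 16896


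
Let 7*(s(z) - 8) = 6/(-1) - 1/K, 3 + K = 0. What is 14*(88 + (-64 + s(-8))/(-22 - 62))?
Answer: 156425/126 ≈ 1241.5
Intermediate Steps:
K = -3 (K = -3 + 0 = -3)
s(z) = 151/21 (s(z) = 8 + (6/(-1) - 1/(-3))/7 = 8 + (6*(-1) - 1*(-1/3))/7 = 8 + (-6 + 1/3)/7 = 8 + (1/7)*(-17/3) = 8 - 17/21 = 151/21)
14*(88 + (-64 + s(-8))/(-22 - 62)) = 14*(88 + (-64 + 151/21)/(-22 - 62)) = 14*(88 - 1193/21/(-84)) = 14*(88 - 1193/21*(-1/84)) = 14*(88 + 1193/1764) = 14*(156425/1764) = 156425/126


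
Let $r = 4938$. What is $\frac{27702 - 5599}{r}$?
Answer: $\frac{22103}{4938} \approx 4.4761$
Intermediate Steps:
$\frac{27702 - 5599}{r} = \frac{27702 - 5599}{4938} = \left(27702 - 5599\right) \frac{1}{4938} = 22103 \cdot \frac{1}{4938} = \frac{22103}{4938}$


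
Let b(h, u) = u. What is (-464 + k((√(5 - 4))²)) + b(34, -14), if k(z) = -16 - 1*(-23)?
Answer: -471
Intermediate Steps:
k(z) = 7 (k(z) = -16 + 23 = 7)
(-464 + k((√(5 - 4))²)) + b(34, -14) = (-464 + 7) - 14 = -457 - 14 = -471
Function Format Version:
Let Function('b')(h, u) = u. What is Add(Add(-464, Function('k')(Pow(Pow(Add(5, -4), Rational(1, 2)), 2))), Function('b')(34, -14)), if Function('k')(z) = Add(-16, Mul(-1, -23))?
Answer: -471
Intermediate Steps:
Function('k')(z) = 7 (Function('k')(z) = Add(-16, 23) = 7)
Add(Add(-464, Function('k')(Pow(Pow(Add(5, -4), Rational(1, 2)), 2))), Function('b')(34, -14)) = Add(Add(-464, 7), -14) = Add(-457, -14) = -471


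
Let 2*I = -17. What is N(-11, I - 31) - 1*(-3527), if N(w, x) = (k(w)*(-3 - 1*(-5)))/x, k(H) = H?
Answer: 278677/79 ≈ 3527.6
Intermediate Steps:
I = -17/2 (I = (1/2)*(-17) = -17/2 ≈ -8.5000)
N(w, x) = 2*w/x (N(w, x) = (w*(-3 - 1*(-5)))/x = (w*(-3 + 5))/x = (w*2)/x = (2*w)/x = 2*w/x)
N(-11, I - 31) - 1*(-3527) = 2*(-11)/(-17/2 - 31) - 1*(-3527) = 2*(-11)/(-79/2) + 3527 = 2*(-11)*(-2/79) + 3527 = 44/79 + 3527 = 278677/79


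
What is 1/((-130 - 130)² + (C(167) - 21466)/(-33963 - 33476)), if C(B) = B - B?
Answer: 67439/4558897866 ≈ 1.4793e-5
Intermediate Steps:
C(B) = 0
1/((-130 - 130)² + (C(167) - 21466)/(-33963 - 33476)) = 1/((-130 - 130)² + (0 - 21466)/(-33963 - 33476)) = 1/((-260)² - 21466/(-67439)) = 1/(67600 - 21466*(-1/67439)) = 1/(67600 + 21466/67439) = 1/(4558897866/67439) = 67439/4558897866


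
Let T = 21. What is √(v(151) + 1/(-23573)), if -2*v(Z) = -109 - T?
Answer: 2*√9029896953/23573 ≈ 8.0623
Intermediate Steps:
v(Z) = 65 (v(Z) = -(-109 - 1*21)/2 = -(-109 - 21)/2 = -½*(-130) = 65)
√(v(151) + 1/(-23573)) = √(65 + 1/(-23573)) = √(65 - 1/23573) = √(1532244/23573) = 2*√9029896953/23573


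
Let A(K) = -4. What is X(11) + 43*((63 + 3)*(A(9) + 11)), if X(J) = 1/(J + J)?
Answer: 437053/22 ≈ 19866.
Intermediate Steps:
X(J) = 1/(2*J)
X(11) + 43*((63 + 3)*(A(9) + 11)) = (½)/11 + 43*((63 + 3)*(-4 + 11)) = (½)*(1/11) + 43*(66*7) = 1/22 + 43*462 = 1/22 + 19866 = 437053/22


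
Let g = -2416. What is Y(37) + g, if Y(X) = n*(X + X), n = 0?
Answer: -2416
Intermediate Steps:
Y(X) = 0 (Y(X) = 0*(X + X) = 0*(2*X) = 0)
Y(37) + g = 0 - 2416 = -2416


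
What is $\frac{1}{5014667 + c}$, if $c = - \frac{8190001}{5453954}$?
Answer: $\frac{5453954}{27349754953317} \approx 1.9942 \cdot 10^{-7}$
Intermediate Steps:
$c = - \frac{8190001}{5453954}$ ($c = \left(-8190001\right) \frac{1}{5453954} = - \frac{8190001}{5453954} \approx -1.5017$)
$\frac{1}{5014667 + c} = \frac{1}{5014667 - \frac{8190001}{5453954}} = \frac{1}{\frac{27349754953317}{5453954}} = \frac{5453954}{27349754953317}$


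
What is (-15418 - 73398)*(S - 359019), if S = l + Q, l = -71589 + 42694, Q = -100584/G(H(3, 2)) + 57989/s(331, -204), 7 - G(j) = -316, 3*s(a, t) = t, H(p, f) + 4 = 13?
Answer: 11161706889060/323 ≈ 3.4556e+10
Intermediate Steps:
H(p, f) = 9 (H(p, f) = -4 + 13 = 9)
s(a, t) = t/3
G(j) = 323 (G(j) = 7 - 1*(-316) = 7 + 316 = 323)
Q = -1504127/1292 (Q = -100584/323 + 57989/(((1/3)*(-204))) = -100584*1/323 + 57989/(-68) = -100584/323 + 57989*(-1/68) = -100584/323 - 57989/68 = -1504127/1292 ≈ -1164.2)
l = -28895
S = -38836467/1292 (S = -28895 - 1504127/1292 = -38836467/1292 ≈ -30059.)
(-15418 - 73398)*(S - 359019) = (-15418 - 73398)*(-38836467/1292 - 359019) = -88816*(-502689015/1292) = 11161706889060/323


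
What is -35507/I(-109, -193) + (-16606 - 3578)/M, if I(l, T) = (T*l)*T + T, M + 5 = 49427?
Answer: -13366492417/33444971158 ≈ -0.39966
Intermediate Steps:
M = 49422 (M = -5 + 49427 = 49422)
I(l, T) = T + l*T² (I(l, T) = l*T² + T = T + l*T²)
-35507/I(-109, -193) + (-16606 - 3578)/M = -35507*(-1/(193*(1 - 193*(-109)))) + (-16606 - 3578)/49422 = -35507*(-1/(193*(1 + 21037))) - 20184*1/49422 = -35507/((-193*21038)) - 3364/8237 = -35507/(-4060334) - 3364/8237 = -35507*(-1/4060334) - 3364/8237 = 35507/4060334 - 3364/8237 = -13366492417/33444971158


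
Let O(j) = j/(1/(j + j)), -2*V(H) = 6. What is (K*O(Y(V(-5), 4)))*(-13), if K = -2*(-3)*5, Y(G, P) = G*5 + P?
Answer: -94380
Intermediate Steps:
V(H) = -3 (V(H) = -½*6 = -3)
Y(G, P) = P + 5*G (Y(G, P) = 5*G + P = P + 5*G)
O(j) = 2*j² (O(j) = j/(1/(2*j)) = j/((1/(2*j))) = j*(2*j) = 2*j²)
K = 30 (K = 6*5 = 30)
(K*O(Y(V(-5), 4)))*(-13) = (30*(2*(4 + 5*(-3))²))*(-13) = (30*(2*(4 - 15)²))*(-13) = (30*(2*(-11)²))*(-13) = (30*(2*121))*(-13) = (30*242)*(-13) = 7260*(-13) = -94380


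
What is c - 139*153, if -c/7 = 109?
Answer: -22030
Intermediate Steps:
c = -763 (c = -7*109 = -763)
c - 139*153 = -763 - 139*153 = -763 - 21267 = -22030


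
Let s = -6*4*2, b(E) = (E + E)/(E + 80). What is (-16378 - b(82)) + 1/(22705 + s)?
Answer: -30059041819/1835217 ≈ -16379.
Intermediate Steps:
b(E) = 2*E/(80 + E) (b(E) = (2*E)/(80 + E) = 2*E/(80 + E))
s = -48 (s = -24*2 = -48)
(-16378 - b(82)) + 1/(22705 + s) = (-16378 - 2*82/(80 + 82)) + 1/(22705 - 48) = (-16378 - 2*82/162) + 1/22657 = (-16378 - 1*82/81) + 1/22657 = (-16378 - 82/81) + 1/22657 = -1326700/81 + 1/22657 = -30059041819/1835217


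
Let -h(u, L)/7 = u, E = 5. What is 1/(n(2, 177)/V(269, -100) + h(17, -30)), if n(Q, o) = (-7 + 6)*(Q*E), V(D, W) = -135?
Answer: -27/3211 ≈ -0.0084086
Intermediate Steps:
h(u, L) = -7*u
n(Q, o) = -5*Q (n(Q, o) = (-7 + 6)*(Q*5) = -5*Q)
1/(n(2, 177)/V(269, -100) + h(17, -30)) = 1/(-5*2/(-135) - 7*17) = 1/(-10*(-1/135) - 119) = 1/(2/27 - 119) = 1/(-3211/27) = -27/3211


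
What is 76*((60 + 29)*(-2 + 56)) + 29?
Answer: 365285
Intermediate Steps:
76*((60 + 29)*(-2 + 56)) + 29 = 76*(89*54) + 29 = 76*4806 + 29 = 365256 + 29 = 365285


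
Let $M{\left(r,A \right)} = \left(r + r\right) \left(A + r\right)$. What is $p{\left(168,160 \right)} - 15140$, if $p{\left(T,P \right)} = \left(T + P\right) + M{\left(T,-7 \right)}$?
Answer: $39284$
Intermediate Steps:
$M{\left(r,A \right)} = 2 r \left(A + r\right)$
$p{\left(T,P \right)} = P + T + 2 T \left(-7 + T\right)$ ($p{\left(T,P \right)} = \left(T + P\right) + 2 T \left(-7 + T\right) = \left(P + T\right) + 2 T \left(-7 + T\right) = P + T + 2 T \left(-7 + T\right)$)
$p{\left(168,160 \right)} - 15140 = \left(160 + 168 + 2 \cdot 168 \left(-7 + 168\right)\right) - 15140 = \left(160 + 168 + 2 \cdot 168 \cdot 161\right) - 15140 = \left(160 + 168 + 54096\right) - 15140 = 54424 - 15140 = 39284$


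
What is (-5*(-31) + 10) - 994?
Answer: -829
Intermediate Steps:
(-5*(-31) + 10) - 994 = (155 + 10) - 994 = 165 - 994 = -829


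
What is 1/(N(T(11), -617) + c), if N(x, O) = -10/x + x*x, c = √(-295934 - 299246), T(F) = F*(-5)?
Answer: 366047/1179375509 - 242*I*√148795/1179375509 ≈ 0.00031037 - 7.9151e-5*I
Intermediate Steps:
T(F) = -5*F
c = 2*I*√148795 (c = √(-595180) = 2*I*√148795 ≈ 771.48*I)
N(x, O) = x² - 10/x (N(x, O) = -10/x + x² = x² - 10/x)
1/(N(T(11), -617) + c) = 1/((-10 + (-5*11)³)/((-5*11)) + 2*I*√148795) = 1/((-10 + (-55)³)/(-55) + 2*I*√148795) = 1/(-(-10 - 166375)/55 + 2*I*√148795) = 1/(-1/55*(-166385) + 2*I*√148795) = 1/(33277/11 + 2*I*√148795)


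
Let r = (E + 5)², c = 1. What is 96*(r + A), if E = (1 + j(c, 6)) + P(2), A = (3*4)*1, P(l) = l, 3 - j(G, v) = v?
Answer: 3552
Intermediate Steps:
j(G, v) = 3 - v
A = 12 (A = 12*1 = 12)
E = 0 (E = (1 + (3 - 1*6)) + 2 = (1 + (3 - 6)) + 2 = (1 - 3) + 2 = -2 + 2 = 0)
r = 25 (r = (0 + 5)² = 5² = 25)
96*(r + A) = 96*(25 + 12) = 96*37 = 3552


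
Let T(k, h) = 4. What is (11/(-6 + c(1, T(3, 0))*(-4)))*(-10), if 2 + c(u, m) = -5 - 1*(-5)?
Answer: -55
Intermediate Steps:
c(u, m) = -2 (c(u, m) = -2 + (-5 - 1*(-5)) = -2 + (-5 + 5) = -2 + 0 = -2)
(11/(-6 + c(1, T(3, 0))*(-4)))*(-10) = (11/(-6 - 2*(-4)))*(-10) = (11/(-6 + 8))*(-10) = (11/2)*(-10) = -55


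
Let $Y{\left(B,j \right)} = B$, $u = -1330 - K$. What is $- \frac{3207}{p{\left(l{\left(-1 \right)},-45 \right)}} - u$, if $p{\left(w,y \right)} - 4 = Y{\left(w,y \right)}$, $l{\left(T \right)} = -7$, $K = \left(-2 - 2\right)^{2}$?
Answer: $2415$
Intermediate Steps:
$K = 16$ ($K = \left(-4\right)^{2} = 16$)
$u = -1346$ ($u = -1330 - 16 = -1346$)
$p{\left(w,y \right)} = 4 + w$
$- \frac{3207}{p{\left(l{\left(-1 \right)},-45 \right)}} - u = - \frac{3207}{4 - 7} - -1346 = - \frac{3207}{-3} + 1346 = \left(-3207\right) \left(- \frac{1}{3}\right) + 1346 = 1069 + 1346 = 2415$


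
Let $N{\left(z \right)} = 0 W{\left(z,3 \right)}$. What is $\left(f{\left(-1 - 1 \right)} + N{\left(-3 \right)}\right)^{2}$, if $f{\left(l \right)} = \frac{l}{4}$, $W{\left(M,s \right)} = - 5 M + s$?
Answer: $\frac{1}{4} \approx 0.25$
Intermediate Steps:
$W{\left(M,s \right)} = s - 5 M$
$N{\left(z \right)} = 0$ ($N{\left(z \right)} = 0 \left(3 - 5 z\right) = 0$)
$f{\left(l \right)} = \frac{l}{4}$ ($f{\left(l \right)} = l \frac{1}{4} = \frac{l}{4}$)
$\left(f{\left(-1 - 1 \right)} + N{\left(-3 \right)}\right)^{2} = \left(\frac{-1 - 1}{4} + 0\right)^{2} = \left(\frac{1}{4} \left(-2\right) + 0\right)^{2} = \left(- \frac{1}{2} + 0\right)^{2} = \left(- \frac{1}{2}\right)^{2} = \frac{1}{4}$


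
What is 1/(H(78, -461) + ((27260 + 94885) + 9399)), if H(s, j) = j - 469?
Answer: 1/130614 ≈ 7.6561e-6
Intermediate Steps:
H(s, j) = -469 + j
1/(H(78, -461) + ((27260 + 94885) + 9399)) = 1/((-469 - 461) + ((27260 + 94885) + 9399)) = 1/(-930 + (122145 + 9399)) = 1/(-930 + 131544) = 1/130614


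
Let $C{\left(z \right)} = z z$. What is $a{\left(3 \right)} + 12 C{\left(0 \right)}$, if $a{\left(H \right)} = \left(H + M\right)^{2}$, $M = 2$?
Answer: $25$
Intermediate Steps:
$C{\left(z \right)} = z^{2}$
$a{\left(H \right)} = \left(2 + H\right)^{2}$ ($a{\left(H \right)} = \left(H + 2\right)^{2} = \left(2 + H\right)^{2}$)
$a{\left(3 \right)} + 12 C{\left(0 \right)} = \left(2 + 3\right)^{2} + 12 \cdot 0^{2} = 5^{2} + 12 \cdot 0 = 25 + 0 = 25$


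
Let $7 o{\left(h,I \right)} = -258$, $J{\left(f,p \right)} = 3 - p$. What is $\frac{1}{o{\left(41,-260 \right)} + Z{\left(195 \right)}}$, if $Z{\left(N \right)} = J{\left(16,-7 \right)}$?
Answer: $- \frac{7}{188} \approx -0.037234$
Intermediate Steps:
$Z{\left(N \right)} = 10$ ($Z{\left(N \right)} = 3 - -7 = 3 + 7 = 10$)
$o{\left(h,I \right)} = - \frac{258}{7}$ ($o{\left(h,I \right)} = \frac{1}{7} \left(-258\right) = - \frac{258}{7}$)
$\frac{1}{o{\left(41,-260 \right)} + Z{\left(195 \right)}} = \frac{1}{- \frac{258}{7} + 10} = \frac{1}{- \frac{188}{7}} = - \frac{7}{188}$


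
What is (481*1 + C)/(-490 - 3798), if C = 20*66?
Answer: -1801/4288 ≈ -0.42001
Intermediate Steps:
C = 1320
(481*1 + C)/(-490 - 3798) = (481*1 + 1320)/(-490 - 3798) = (481 + 1320)/(-4288) = 1801*(-1/4288) = -1801/4288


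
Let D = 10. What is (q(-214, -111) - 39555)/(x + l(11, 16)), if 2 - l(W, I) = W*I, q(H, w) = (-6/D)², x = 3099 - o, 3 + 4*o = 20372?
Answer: 3955464/216725 ≈ 18.251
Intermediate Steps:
o = 20369/4 (o = -¾ + (¼)*20372 = -¾ + 5093 = 20369/4 ≈ 5092.3)
x = -7973/4 (x = 3099 - 1*20369/4 = 3099 - 20369/4 = -7973/4 ≈ -1993.3)
q(H, w) = 9/25 (q(H, w) = (-6/10)² = (-6*⅒)² = (-⅗)² = 9/25)
l(W, I) = 2 - I*W (l(W, I) = 2 - W*I = 2 - I*W)
(q(-214, -111) - 39555)/(x + l(11, 16)) = (9/25 - 39555)/(-7973/4 + (2 - 1*16*11)) = -988866/(25*(-7973/4 + (2 - 176))) = -988866/(25*(-7973/4 - 174)) = -988866/(25*(-8669/4)) = -988866/25*(-4/8669) = 3955464/216725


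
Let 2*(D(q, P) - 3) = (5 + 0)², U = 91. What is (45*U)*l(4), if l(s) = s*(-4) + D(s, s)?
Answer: -4095/2 ≈ -2047.5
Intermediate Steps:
D(q, P) = 31/2 (D(q, P) = 3 + (5 + 0)²/2 = 3 + (½)*5² = 3 + (½)*25 = 3 + 25/2 = 31/2)
l(s) = 31/2 - 4*s (l(s) = s*(-4) + 31/2 = -4*s + 31/2 = 31/2 - 4*s)
(45*U)*l(4) = (45*91)*(31/2 - 4*4) = 4095*(31/2 - 16) = 4095*(-½) = -4095/2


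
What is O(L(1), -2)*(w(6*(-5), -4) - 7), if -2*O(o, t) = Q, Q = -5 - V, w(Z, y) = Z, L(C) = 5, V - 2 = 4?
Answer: -407/2 ≈ -203.50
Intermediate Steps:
V = 6 (V = 2 + 4 = 6)
Q = -11 (Q = -5 - 1*6 = -5 - 6 = -11)
O(o, t) = 11/2 (O(o, t) = -½*(-11) = 11/2)
O(L(1), -2)*(w(6*(-5), -4) - 7) = 11*(6*(-5) - 7)/2 = 11*(-30 - 7)/2 = (11/2)*(-37) = -407/2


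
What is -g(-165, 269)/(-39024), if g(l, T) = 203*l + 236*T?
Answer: 29989/39024 ≈ 0.76848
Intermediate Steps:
-g(-165, 269)/(-39024) = -(203*(-165) + 236*269)/(-39024) = -(-33495 + 63484)*(-1/39024) = -1*29989*(-1/39024) = -29989*(-1/39024) = 29989/39024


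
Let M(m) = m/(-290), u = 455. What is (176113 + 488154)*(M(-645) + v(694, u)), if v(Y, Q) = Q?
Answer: 17615696573/58 ≈ 3.0372e+8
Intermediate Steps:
M(m) = -m/290 (M(m) = m*(-1/290) = -m/290)
(176113 + 488154)*(M(-645) + v(694, u)) = (176113 + 488154)*(-1/290*(-645) + 455) = 664267*(129/58 + 455) = 664267*(26519/58) = 17615696573/58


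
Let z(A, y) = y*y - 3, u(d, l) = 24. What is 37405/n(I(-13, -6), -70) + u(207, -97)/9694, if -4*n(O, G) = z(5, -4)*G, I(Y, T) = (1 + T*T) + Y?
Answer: 72521906/441077 ≈ 164.42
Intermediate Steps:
z(A, y) = -3 + y² (z(A, y) = y² - 3 = -3 + y²)
I(Y, T) = 1 + Y + T² (I(Y, T) = (1 + T²) + Y = 1 + Y + T²)
n(O, G) = -13*G/4 (n(O, G) = -(-3 + (-4)²)*G/4 = -(-3 + 16)*G/4 = -13*G/4)
37405/n(I(-13, -6), -70) + u(207, -97)/9694 = 37405/((-13/4*(-70))) + 24/9694 = 37405/(455/2) + 24*(1/9694) = 37405*(2/455) + 12/4847 = 14962/91 + 12/4847 = 72521906/441077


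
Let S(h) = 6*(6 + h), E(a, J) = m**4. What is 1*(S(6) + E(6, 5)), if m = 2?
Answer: 88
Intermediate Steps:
E(a, J) = 16 (E(a, J) = 2**4 = 16)
S(h) = 36 + 6*h
1*(S(6) + E(6, 5)) = 1*((36 + 6*6) + 16) = 1*((36 + 36) + 16) = 1*(72 + 16) = 1*88 = 88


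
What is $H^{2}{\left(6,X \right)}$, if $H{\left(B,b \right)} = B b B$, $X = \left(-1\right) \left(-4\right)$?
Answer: $20736$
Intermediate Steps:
$X = 4$
$H{\left(B,b \right)} = b B^{2}$
$H^{2}{\left(6,X \right)} = \left(4 \cdot 6^{2}\right)^{2} = \left(4 \cdot 36\right)^{2} = 144^{2} = 20736$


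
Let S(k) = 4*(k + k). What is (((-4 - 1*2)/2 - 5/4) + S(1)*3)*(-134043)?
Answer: -10589397/4 ≈ -2.6473e+6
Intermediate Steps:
S(k) = 8*k (S(k) = 4*(2*k) = 8*k)
(((-4 - 1*2)/2 - 5/4) + S(1)*3)*(-134043) = (((-4 - 1*2)/2 - 5/4) + (8*1)*3)*(-134043) = (((-4 - 2)*(½) - 5*¼) + 8*3)*(-134043) = ((-6*½ - 5/4) + 24)*(-134043) = ((-3 - 5/4) + 24)*(-134043) = (-17/4 + 24)*(-134043) = (79/4)*(-134043) = -10589397/4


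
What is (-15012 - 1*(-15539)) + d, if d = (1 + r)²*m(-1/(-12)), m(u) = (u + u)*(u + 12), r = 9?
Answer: 13111/18 ≈ 728.39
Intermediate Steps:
m(u) = 2*u*(12 + u) (m(u) = (2*u)*(12 + u) = 2*u*(12 + u))
d = 3625/18 (d = (1 + 9)²*(2*(-1/(-12))*(12 - 1/(-12))) = 10²*(2*(-1*(-1/12))*(12 - 1*(-1/12))) = 100*(2*(1/12)*(12 + 1/12)) = 100*(2*(1/12)*(145/12)) = 100*(145/72) = 3625/18 ≈ 201.39)
(-15012 - 1*(-15539)) + d = (-15012 - 1*(-15539)) + 3625/18 = (-15012 + 15539) + 3625/18 = 527 + 3625/18 = 13111/18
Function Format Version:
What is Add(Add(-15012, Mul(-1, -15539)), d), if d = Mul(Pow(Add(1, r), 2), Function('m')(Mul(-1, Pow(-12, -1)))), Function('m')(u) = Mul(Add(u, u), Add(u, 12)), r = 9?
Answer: Rational(13111, 18) ≈ 728.39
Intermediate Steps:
Function('m')(u) = Mul(2, u, Add(12, u)) (Function('m')(u) = Mul(Mul(2, u), Add(12, u)) = Mul(2, u, Add(12, u)))
d = Rational(3625, 18) (d = Mul(Pow(Add(1, 9), 2), Mul(2, Mul(-1, Pow(-12, -1)), Add(12, Mul(-1, Pow(-12, -1))))) = Mul(Pow(10, 2), Mul(2, Mul(-1, Rational(-1, 12)), Add(12, Mul(-1, Rational(-1, 12))))) = Mul(100, Mul(2, Rational(1, 12), Add(12, Rational(1, 12)))) = Mul(100, Mul(2, Rational(1, 12), Rational(145, 12))) = Mul(100, Rational(145, 72)) = Rational(3625, 18) ≈ 201.39)
Add(Add(-15012, Mul(-1, -15539)), d) = Add(Add(-15012, Mul(-1, -15539)), Rational(3625, 18)) = Add(Add(-15012, 15539), Rational(3625, 18)) = Add(527, Rational(3625, 18)) = Rational(13111, 18)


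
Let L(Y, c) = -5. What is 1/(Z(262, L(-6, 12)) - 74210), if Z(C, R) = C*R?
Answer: -1/75520 ≈ -1.3242e-5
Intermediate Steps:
1/(Z(262, L(-6, 12)) - 74210) = 1/(262*(-5) - 74210) = 1/(-1310 - 74210) = 1/(-75520) = -1/75520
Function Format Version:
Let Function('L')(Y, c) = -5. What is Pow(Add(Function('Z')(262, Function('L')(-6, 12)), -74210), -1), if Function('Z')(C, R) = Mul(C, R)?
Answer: Rational(-1, 75520) ≈ -1.3242e-5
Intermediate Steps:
Pow(Add(Function('Z')(262, Function('L')(-6, 12)), -74210), -1) = Pow(Add(Mul(262, -5), -74210), -1) = Pow(Add(-1310, -74210), -1) = Pow(-75520, -1) = Rational(-1, 75520)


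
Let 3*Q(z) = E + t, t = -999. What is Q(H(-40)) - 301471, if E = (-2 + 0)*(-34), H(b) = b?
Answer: -905344/3 ≈ -3.0178e+5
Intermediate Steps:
E = 68 (E = -2*(-34) = 68)
Q(z) = -931/3 (Q(z) = (68 - 999)/3 = (1/3)*(-931) = -931/3)
Q(H(-40)) - 301471 = -931/3 - 301471 = -905344/3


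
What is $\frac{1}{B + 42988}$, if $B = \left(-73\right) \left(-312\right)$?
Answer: $\frac{1}{65764} \approx 1.5206 \cdot 10^{-5}$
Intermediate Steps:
$B = 22776$
$\frac{1}{B + 42988} = \frac{1}{22776 + 42988} = \frac{1}{65764}$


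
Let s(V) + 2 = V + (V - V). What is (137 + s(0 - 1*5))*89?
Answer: 11570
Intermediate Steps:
s(V) = -2 + V (s(V) = -2 + (V + (V - V)) = -2 + (V + 0) = -2 + V)
(137 + s(0 - 1*5))*89 = (137 + (-2 + (0 - 1*5)))*89 = (137 + (-2 + (0 - 5)))*89 = (137 + (-2 - 5))*89 = (137 - 7)*89 = 130*89 = 11570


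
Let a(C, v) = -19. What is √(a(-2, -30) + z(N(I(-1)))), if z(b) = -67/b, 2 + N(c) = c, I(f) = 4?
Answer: I*√210/2 ≈ 7.2457*I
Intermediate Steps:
N(c) = -2 + c
√(a(-2, -30) + z(N(I(-1)))) = √(-19 - 67/(-2 + 4)) = √(-19 - 67/2) = √(-105/2) = I*√210/2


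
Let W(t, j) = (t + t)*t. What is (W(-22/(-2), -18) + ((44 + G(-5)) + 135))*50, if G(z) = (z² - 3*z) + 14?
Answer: 23750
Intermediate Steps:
W(t, j) = 2*t² (W(t, j) = (2*t)*t = 2*t²)
G(z) = 14 + z² - 3*z
(W(-22/(-2), -18) + ((44 + G(-5)) + 135))*50 = (2*(-22/(-2))² + ((44 + (14 + (-5)² - 3*(-5))) + 135))*50 = (2*(-22*(-½))² + ((44 + (14 + 25 + 15)) + 135))*50 = (2*11² + ((44 + 54) + 135))*50 = (2*121 + (98 + 135))*50 = (242 + 233)*50 = 475*50 = 23750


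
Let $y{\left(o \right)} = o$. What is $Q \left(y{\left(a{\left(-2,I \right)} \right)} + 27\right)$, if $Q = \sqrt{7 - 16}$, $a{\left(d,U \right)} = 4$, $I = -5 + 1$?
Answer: $93 i \approx 93.0 i$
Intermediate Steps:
$I = -4$
$Q = 3 i$ ($Q = \sqrt{-9} = 3 i \approx 3.0 i$)
$Q \left(y{\left(a{\left(-2,I \right)} \right)} + 27\right) = 3 i \left(4 + 27\right) = 3 i 31 = 93 i$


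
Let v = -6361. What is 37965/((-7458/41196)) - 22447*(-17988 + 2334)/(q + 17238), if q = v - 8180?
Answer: -88749594932/1117457 ≈ -79421.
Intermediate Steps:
q = -14541 (q = -6361 - 8180 = -14541)
37965/((-7458/41196)) - 22447*(-17988 + 2334)/(q + 17238) = 37965/((-7458/41196)) - 22447*(-17988 + 2334)/(-14541 + 17238) = 37965/((-7458*1/41196)) - 22447/(2697/(-15654)) = 37965/(-1243/6866) - 22447/(2697*(-1/15654)) = 37965*(-6866/1243) - 22447/(-899/5218) = -260667690/1243 - 22447*(-5218/899) = -260667690/1243 + 117128446/899 = -88749594932/1117457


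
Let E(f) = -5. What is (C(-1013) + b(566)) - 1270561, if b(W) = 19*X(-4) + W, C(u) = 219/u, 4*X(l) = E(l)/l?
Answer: -20583986229/16208 ≈ -1.2700e+6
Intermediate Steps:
X(l) = -5/(4*l) (X(l) = (-5/l)/4 = -5/(4*l))
b(W) = 95/16 + W (b(W) = 19*(-5/4/(-4)) + W = 19*(-5/4*(-¼)) + W = 19*(5/16) + W = 95/16 + W)
(C(-1013) + b(566)) - 1270561 = (219/(-1013) + (95/16 + 566)) - 1270561 = (219*(-1/1013) + 9151/16) - 1270561 = (-219/1013 + 9151/16) - 1270561 = 9266459/16208 - 1270561 = -20583986229/16208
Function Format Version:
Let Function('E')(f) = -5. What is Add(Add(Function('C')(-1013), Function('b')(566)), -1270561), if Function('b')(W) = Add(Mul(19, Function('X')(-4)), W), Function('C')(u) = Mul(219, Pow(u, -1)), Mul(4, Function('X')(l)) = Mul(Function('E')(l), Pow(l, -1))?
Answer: Rational(-20583986229, 16208) ≈ -1.2700e+6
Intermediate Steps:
Function('X')(l) = Mul(Rational(-5, 4), Pow(l, -1)) (Function('X')(l) = Mul(Rational(1, 4), Mul(-5, Pow(l, -1))) = Mul(Rational(-5, 4), Pow(l, -1)))
Function('b')(W) = Add(Rational(95, 16), W) (Function('b')(W) = Add(Mul(19, Mul(Rational(-5, 4), Pow(-4, -1))), W) = Add(Mul(19, Mul(Rational(-5, 4), Rational(-1, 4))), W) = Add(Mul(19, Rational(5, 16)), W) = Add(Rational(95, 16), W))
Add(Add(Function('C')(-1013), Function('b')(566)), -1270561) = Add(Add(Mul(219, Pow(-1013, -1)), Add(Rational(95, 16), 566)), -1270561) = Add(Add(Mul(219, Rational(-1, 1013)), Rational(9151, 16)), -1270561) = Add(Add(Rational(-219, 1013), Rational(9151, 16)), -1270561) = Add(Rational(9266459, 16208), -1270561) = Rational(-20583986229, 16208)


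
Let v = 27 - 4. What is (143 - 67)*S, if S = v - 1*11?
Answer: 912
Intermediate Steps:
v = 23
S = 12 (S = 23 - 1*11 = 23 - 11 = 12)
(143 - 67)*S = (143 - 67)*12 = 76*12 = 912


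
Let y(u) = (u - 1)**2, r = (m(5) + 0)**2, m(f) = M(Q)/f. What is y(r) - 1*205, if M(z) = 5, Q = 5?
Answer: -205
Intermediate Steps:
m(f) = 5/f
r = 1 (r = (5/5 + 0)**2 = (5*(1/5) + 0)**2 = (1 + 0)**2 = 1**2 = 1)
y(u) = (-1 + u)**2
y(r) - 1*205 = (-1 + 1)**2 - 1*205 = 0**2 - 205 = 0 - 205 = -205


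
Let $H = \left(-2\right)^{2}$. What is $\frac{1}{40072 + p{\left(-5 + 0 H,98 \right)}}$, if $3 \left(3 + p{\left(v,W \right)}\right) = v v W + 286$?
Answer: $\frac{1}{40981} \approx 2.4402 \cdot 10^{-5}$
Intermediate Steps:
$H = 4$
$p{\left(v,W \right)} = \frac{277}{3} + \frac{W v^{2}}{3}$ ($p{\left(v,W \right)} = -3 + \frac{v v W + 286}{3} = -3 + \frac{v^{2} W + 286}{3} = -3 + \frac{W v^{2} + 286}{3} = -3 + \frac{286 + W v^{2}}{3} = -3 + \left(\frac{286}{3} + \frac{W v^{2}}{3}\right) = \frac{277}{3} + \frac{W v^{2}}{3}$)
$\frac{1}{40072 + p{\left(-5 + 0 H,98 \right)}} = \frac{1}{40072 + \left(\frac{277}{3} + \frac{1}{3} \cdot 98 \left(-5 + 0 \cdot 4\right)^{2}\right)} = \frac{1}{40072 + \left(\frac{277}{3} + \frac{1}{3} \cdot 98 \left(-5 + 0\right)^{2}\right)} = \frac{1}{40072 + \left(\frac{277}{3} + \frac{1}{3} \cdot 98 \left(-5\right)^{2}\right)} = \frac{1}{40072 + \left(\frac{277}{3} + \frac{1}{3} \cdot 98 \cdot 25\right)} = \frac{1}{40072 + \left(\frac{277}{3} + \frac{2450}{3}\right)} = \frac{1}{40072 + 909} = \frac{1}{40981}$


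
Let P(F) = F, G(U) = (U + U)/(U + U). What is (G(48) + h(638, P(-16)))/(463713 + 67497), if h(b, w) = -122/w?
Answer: 23/1416560 ≈ 1.6237e-5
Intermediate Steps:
G(U) = 1 (G(U) = (2*U)/((2*U)) = (2*U)*(1/(2*U)) = 1)
(G(48) + h(638, P(-16)))/(463713 + 67497) = (1 - 122/(-16))/(463713 + 67497) = (1 - 122*(-1/16))/531210 = (1 + 61/8)*(1/531210) = (69/8)*(1/531210) = 23/1416560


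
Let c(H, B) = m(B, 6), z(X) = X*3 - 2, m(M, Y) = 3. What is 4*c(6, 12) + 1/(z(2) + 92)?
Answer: 1153/96 ≈ 12.010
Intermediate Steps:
z(X) = -2 + 3*X (z(X) = 3*X - 2 = -2 + 3*X)
c(H, B) = 3
4*c(6, 12) + 1/(z(2) + 92) = 4*3 + 1/((-2 + 3*2) + 92) = 12 + 1/((-2 + 6) + 92) = 12 + 1/(4 + 92) = 12 + 1/96 = 1153/96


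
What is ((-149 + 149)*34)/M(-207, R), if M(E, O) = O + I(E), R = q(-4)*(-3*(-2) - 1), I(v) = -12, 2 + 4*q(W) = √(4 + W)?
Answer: 0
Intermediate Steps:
q(W) = -½ + √(4 + W)/4
R = -5/2 (R = (-½ + √(4 - 4)/4)*(-3*(-2) - 1) = (-½ + √0/4)*(6 - 1) = (-½ + (¼)*0)*5 = (-½ + 0)*5 = -½*5 = -5/2 ≈ -2.5000)
M(E, O) = -12 + O (M(E, O) = O - 12 = -12 + O)
((-149 + 149)*34)/M(-207, R) = ((-149 + 149)*34)/(-12 - 5/2) = (0*34)/(-29/2) = 0*(-2/29) = 0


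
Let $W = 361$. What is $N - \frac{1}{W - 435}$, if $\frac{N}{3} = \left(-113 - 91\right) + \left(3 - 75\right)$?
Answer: $- \frac{61271}{74} \approx -827.99$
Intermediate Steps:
$N = -828$ ($N = 3 \left(\left(-113 - 91\right) + \left(3 - 75\right)\right) = 3 \left(-204 - 72\right) = 3 \left(-276\right) = -828$)
$N - \frac{1}{W - 435} = -828 - \frac{1}{361 - 435} = -828 - \frac{1}{-74} = -828 - - \frac{1}{74} = -828 + \frac{1}{74} = - \frac{61271}{74}$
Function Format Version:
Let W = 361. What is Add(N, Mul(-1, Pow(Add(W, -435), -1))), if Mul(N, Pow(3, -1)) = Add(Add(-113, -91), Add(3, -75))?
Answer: Rational(-61271, 74) ≈ -827.99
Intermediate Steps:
N = -828 (N = Mul(3, Add(Add(-113, -91), Add(3, -75))) = Mul(3, Add(-204, -72)) = Mul(3, -276) = -828)
Add(N, Mul(-1, Pow(Add(W, -435), -1))) = Add(-828, Mul(-1, Pow(Add(361, -435), -1))) = Add(-828, Mul(-1, Pow(-74, -1))) = Add(-828, Mul(-1, Rational(-1, 74))) = Add(-828, Rational(1, 74)) = Rational(-61271, 74)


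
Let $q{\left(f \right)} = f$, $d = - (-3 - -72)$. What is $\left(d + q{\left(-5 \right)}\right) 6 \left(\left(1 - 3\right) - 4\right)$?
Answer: $2664$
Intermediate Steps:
$d = -69$ ($d = - (-3 + 72) = \left(-1\right) 69 = -69$)
$\left(d + q{\left(-5 \right)}\right) 6 \left(\left(1 - 3\right) - 4\right) = \left(-69 - 5\right) 6 \left(\left(1 - 3\right) - 4\right) = - 74 \cdot 6 \left(-2 - 4\right) = - 74 \cdot 6 \left(-6\right) = \left(-74\right) \left(-36\right) = 2664$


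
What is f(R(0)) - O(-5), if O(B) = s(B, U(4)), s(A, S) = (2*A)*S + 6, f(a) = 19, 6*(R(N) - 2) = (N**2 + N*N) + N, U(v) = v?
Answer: 53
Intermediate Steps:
R(N) = 2 + N**2/3 + N/6 (R(N) = 2 + ((N**2 + N*N) + N)/6 = 2 + ((N**2 + N**2) + N)/6 = 2 + (2*N**2 + N)/6 = 2 + (N + 2*N**2)/6 = 2 + (N**2/3 + N/6) = 2 + N**2/3 + N/6)
s(A, S) = 6 + 2*A*S (s(A, S) = 2*A*S + 6 = 6 + 2*A*S)
O(B) = 6 + 8*B (O(B) = 6 + 2*B*4 = 6 + 8*B)
f(R(0)) - O(-5) = 19 - (6 + 8*(-5)) = 19 - (6 - 40) = 19 - 1*(-34) = 19 + 34 = 53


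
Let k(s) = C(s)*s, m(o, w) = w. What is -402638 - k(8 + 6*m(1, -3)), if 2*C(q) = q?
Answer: -402688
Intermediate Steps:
C(q) = q/2
k(s) = s**2/2 (k(s) = (s/2)*s = s**2/2)
-402638 - k(8 + 6*m(1, -3)) = -402638 - (8 + 6*(-3))**2/2 = -402638 - (8 - 18)**2/2 = -402638 - (-10)**2/2 = -402638 - 100/2 = -402638 - 1*50 = -402638 - 50 = -402688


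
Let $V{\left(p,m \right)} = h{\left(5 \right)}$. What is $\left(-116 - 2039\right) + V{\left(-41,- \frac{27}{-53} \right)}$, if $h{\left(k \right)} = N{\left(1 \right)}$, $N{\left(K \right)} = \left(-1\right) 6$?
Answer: $-2161$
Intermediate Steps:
$N{\left(K \right)} = -6$
$h{\left(k \right)} = -6$
$V{\left(p,m \right)} = -6$
$\left(-116 - 2039\right) + V{\left(-41,- \frac{27}{-53} \right)} = \left(-116 - 2039\right) - 6 = -2155 - 6 = -2161$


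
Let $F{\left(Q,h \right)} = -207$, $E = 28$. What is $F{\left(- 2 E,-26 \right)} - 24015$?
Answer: $-24222$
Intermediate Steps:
$F{\left(- 2 E,-26 \right)} - 24015 = -207 - 24015 = -24222$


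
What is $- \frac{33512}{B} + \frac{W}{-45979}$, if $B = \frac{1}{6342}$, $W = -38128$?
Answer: $- \frac{9772059550688}{45979} \approx -2.1253 \cdot 10^{8}$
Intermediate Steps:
$B = \frac{1}{6342} \approx 0.00015768$
$- \frac{33512}{B} + \frac{W}{-45979} = - 33512 \frac{1}{\frac{1}{6342}} - \frac{38128}{-45979} = \left(-33512\right) 6342 - - \frac{38128}{45979} = -212533104 + \frac{38128}{45979} = - \frac{9772059550688}{45979}$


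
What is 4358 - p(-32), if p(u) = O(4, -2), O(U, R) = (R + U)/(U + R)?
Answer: 4357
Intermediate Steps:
O(U, R) = 1 (O(U, R) = (R + U)/(R + U) = 1)
p(u) = 1
4358 - p(-32) = 4358 - 1*1 = 4358 - 1 = 4357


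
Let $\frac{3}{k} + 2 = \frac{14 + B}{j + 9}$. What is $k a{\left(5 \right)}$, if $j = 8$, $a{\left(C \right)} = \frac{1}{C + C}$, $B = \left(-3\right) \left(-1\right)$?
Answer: $- \frac{3}{10} \approx -0.3$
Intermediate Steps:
$B = 3$
$a{\left(C \right)} = \frac{1}{2 C}$
$k = -3$ ($k = \frac{3}{-2 + \frac{14 + 3}{8 + 9}} = \frac{3}{-2 + \frac{17}{17}} = \frac{3}{-2 + 17 \cdot \frac{1}{17}} = \frac{3}{-2 + 1} = \frac{3}{-1} = 3 \left(-1\right) = -3$)
$k a{\left(5 \right)} = - 3 \frac{1}{2 \cdot 5} = - 3 \cdot \frac{1}{2} \cdot \frac{1}{5} = \left(-3\right) \frac{1}{10} = - \frac{3}{10}$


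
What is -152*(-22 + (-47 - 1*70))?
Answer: 21128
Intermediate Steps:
-152*(-22 + (-47 - 1*70)) = -152*(-22 + (-47 - 70)) = -152*(-22 - 117) = -152*(-139) = 21128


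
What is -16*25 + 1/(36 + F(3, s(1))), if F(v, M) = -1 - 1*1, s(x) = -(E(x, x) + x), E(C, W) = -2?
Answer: -13599/34 ≈ -399.97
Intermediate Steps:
s(x) = 2 - x (s(x) = -(-2 + x) = 2 - x)
F(v, M) = -2 (F(v, M) = -1 - 1 = -2)
-16*25 + 1/(36 + F(3, s(1))) = -16*25 + 1/(36 - 2) = -400 + 1/34 = -13599/34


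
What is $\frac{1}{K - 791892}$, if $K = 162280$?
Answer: $- \frac{1}{629612} \approx -1.5883 \cdot 10^{-6}$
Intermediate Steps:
$\frac{1}{K - 791892} = \frac{1}{162280 - 791892} = \frac{1}{-629612} = - \frac{1}{629612}$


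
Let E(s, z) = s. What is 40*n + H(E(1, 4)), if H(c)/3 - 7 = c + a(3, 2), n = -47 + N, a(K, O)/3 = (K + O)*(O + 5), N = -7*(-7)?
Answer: 419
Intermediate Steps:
N = 49
a(K, O) = 3*(5 + O)*(K + O) (a(K, O) = 3*((K + O)*(O + 5)) = 3*((K + O)*(5 + O)) = 3*((5 + O)*(K + O)) = 3*(5 + O)*(K + O))
n = 2 (n = -47 + 49 = 2)
H(c) = 336 + 3*c (H(c) = 21 + 3*(c + (3*2**2 + 15*3 + 15*2 + 3*3*2)) = 21 + 3*(c + (3*4 + 45 + 30 + 18)) = 21 + 3*(c + (12 + 45 + 30 + 18)) = 21 + 3*(c + 105) = 21 + 3*(105 + c) = 21 + (315 + 3*c) = 336 + 3*c)
40*n + H(E(1, 4)) = 40*2 + (336 + 3*1) = 80 + (336 + 3) = 80 + 339 = 419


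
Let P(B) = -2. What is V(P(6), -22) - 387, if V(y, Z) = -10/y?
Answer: -382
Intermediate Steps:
V(P(6), -22) - 387 = -10/(-2) - 387 = -10*(-½) - 387 = 5 - 387 = -382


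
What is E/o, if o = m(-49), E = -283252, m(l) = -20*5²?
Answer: 70813/125 ≈ 566.50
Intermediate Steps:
m(l) = -500 (m(l) = -20*25 = -500)
o = -500
E/o = -283252/(-500) = -283252*(-1/500) = 70813/125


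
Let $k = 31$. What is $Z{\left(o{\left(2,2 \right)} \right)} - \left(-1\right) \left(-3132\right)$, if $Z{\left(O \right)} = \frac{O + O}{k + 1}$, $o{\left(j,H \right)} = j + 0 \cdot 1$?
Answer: $- \frac{25055}{8} \approx -3131.9$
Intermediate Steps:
$o{\left(j,H \right)} = j$ ($o{\left(j,H \right)} = j + 0 = j$)
$Z{\left(O \right)} = \frac{O}{16}$ ($Z{\left(O \right)} = \frac{O + O}{31 + 1} = \frac{2 O}{32} = 2 O \frac{1}{32} = \frac{O}{16}$)
$Z{\left(o{\left(2,2 \right)} \right)} - \left(-1\right) \left(-3132\right) = \frac{1}{16} \cdot 2 - \left(-1\right) \left(-3132\right) = \frac{1}{8} - 3132 = - \frac{25055}{8}$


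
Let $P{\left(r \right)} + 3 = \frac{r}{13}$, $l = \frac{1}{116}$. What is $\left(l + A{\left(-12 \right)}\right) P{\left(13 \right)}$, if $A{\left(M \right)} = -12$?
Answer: $\frac{1391}{58} \approx 23.983$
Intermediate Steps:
$l = \frac{1}{116} \approx 0.0086207$
$P{\left(r \right)} = -3 + \frac{r}{13}$
$\left(l + A{\left(-12 \right)}\right) P{\left(13 \right)} = \left(\frac{1}{116} - 12\right) \left(-3 + \frac{1}{13} \cdot 13\right) = - \frac{1391 \left(-3 + 1\right)}{116} = \left(- \frac{1391}{116}\right) \left(-2\right) = \frac{1391}{58}$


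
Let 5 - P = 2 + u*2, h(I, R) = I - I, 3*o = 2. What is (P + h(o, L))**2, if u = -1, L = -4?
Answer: 25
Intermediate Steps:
o = 2/3 (o = (1/3)*2 = 2/3 ≈ 0.66667)
h(I, R) = 0
P = 5 (P = 5 - (2 - 1*2) = 5 - (2 - 2) = 5 - 1*0 = 5 + 0 = 5)
(P + h(o, L))**2 = (5 + 0)**2 = 5**2 = 25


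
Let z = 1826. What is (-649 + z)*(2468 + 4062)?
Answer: 7685810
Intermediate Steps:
(-649 + z)*(2468 + 4062) = (-649 + 1826)*(2468 + 4062) = 1177*6530 = 7685810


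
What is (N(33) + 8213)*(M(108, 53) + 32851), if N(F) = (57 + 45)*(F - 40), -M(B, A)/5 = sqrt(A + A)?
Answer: 246349649 - 37495*sqrt(106) ≈ 2.4596e+8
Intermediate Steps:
M(B, A) = -5*sqrt(2)*sqrt(A) (M(B, A) = -5*sqrt(A + A) = -5*sqrt(2)*sqrt(A))
N(F) = -4080 + 102*F (N(F) = 102*(-40 + F) = -4080 + 102*F)
(N(33) + 8213)*(M(108, 53) + 32851) = ((-4080 + 102*33) + 8213)*(-5*sqrt(2)*sqrt(53) + 32851) = ((-4080 + 3366) + 8213)*(-5*sqrt(106) + 32851) = (-714 + 8213)*(32851 - 5*sqrt(106)) = 7499*(32851 - 5*sqrt(106)) = 246349649 - 37495*sqrt(106)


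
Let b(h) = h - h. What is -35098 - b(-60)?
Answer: -35098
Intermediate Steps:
b(h) = 0
-35098 - b(-60) = -35098 - 1*0 = -35098 + 0 = -35098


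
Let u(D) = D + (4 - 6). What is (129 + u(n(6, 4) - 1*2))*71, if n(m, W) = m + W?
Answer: 9585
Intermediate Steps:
n(m, W) = W + m
u(D) = -2 + D (u(D) = D - 2 = -2 + D)
(129 + u(n(6, 4) - 1*2))*71 = (129 + (-2 + ((4 + 6) - 1*2)))*71 = (129 + (-2 + (10 - 2)))*71 = (129 + (-2 + 8))*71 = (129 + 6)*71 = 135*71 = 9585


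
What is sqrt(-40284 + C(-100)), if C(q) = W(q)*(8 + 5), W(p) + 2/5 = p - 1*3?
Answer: I*sqrt(1040705)/5 ≈ 204.03*I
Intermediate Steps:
W(p) = -17/5 + p (W(p) = -2/5 + (p - 1*3) = -2/5 + (p - 3) = -2/5 + (-3 + p) = -17/5 + p)
C(q) = -221/5 + 13*q (C(q) = (-17/5 + q)*(8 + 5) = (-17/5 + q)*13 = -221/5 + 13*q)
sqrt(-40284 + C(-100)) = sqrt(-40284 + (-221/5 + 13*(-100))) = sqrt(-40284 + (-221/5 - 1300)) = sqrt(-40284 - 6721/5) = sqrt(-208141/5) = I*sqrt(1040705)/5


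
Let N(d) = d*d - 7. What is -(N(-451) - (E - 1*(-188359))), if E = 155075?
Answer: 140040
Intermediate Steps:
N(d) = -7 + d**2 (N(d) = d**2 - 7 = -7 + d**2)
-(N(-451) - (E - 1*(-188359))) = -((-7 + (-451)**2) - (155075 - 1*(-188359))) = -((-7 + 203401) - (155075 + 188359)) = -(203394 - 1*343434) = -(203394 - 343434) = -1*(-140040) = 140040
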